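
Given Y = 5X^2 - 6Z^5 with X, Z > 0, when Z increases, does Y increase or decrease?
Y decreases

Taking the partial derivative:
∂Y/∂Z = -30Z^4

∂Y/∂Z = -30Z^4 < 0 (assuming positive values)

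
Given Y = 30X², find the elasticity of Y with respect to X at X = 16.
Elasticity = 2

Elasticity = (dY/dX) · (X/Y)

dY/dX = 60·X
At X = 16: dY/dX = 960, Y = 7680

Elasticity = 960 · (16 / 7680) = 2

Interpretation: for a small percentage change in X, the percentage change in Y is approximately 2.00 times as large.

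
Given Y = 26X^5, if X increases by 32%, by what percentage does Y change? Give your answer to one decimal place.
300.7%

For Y = 26X^5:
If X → X(1 + 0.32)
Then Y → Y · (1 + 0.32)^5
     ≈ Y · 4.0075

Percentage change = ((1 + 0.32)^5 − 1) × 100% ≈ 300.7%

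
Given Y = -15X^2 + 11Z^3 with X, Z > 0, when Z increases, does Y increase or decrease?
Y increases

Taking the partial derivative:
∂Y/∂Z = 33Z^2

∂Y/∂Z = 33Z^2 > 0 (assuming positive values)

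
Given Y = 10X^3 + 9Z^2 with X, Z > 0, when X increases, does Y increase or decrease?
Y increases

Taking the partial derivative:
∂Y/∂X = 30X^2

∂Y/∂X = 30X^2 > 0 (assuming positive values)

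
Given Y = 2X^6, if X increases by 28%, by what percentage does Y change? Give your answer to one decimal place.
339.8%

For Y = 2X^6:
If X → X(1 + 0.28)
Then Y → Y · (1 + 0.28)^6
     ≈ Y · 4.3980

Percentage change = ((1 + 0.28)^6 − 1) × 100% ≈ 339.8%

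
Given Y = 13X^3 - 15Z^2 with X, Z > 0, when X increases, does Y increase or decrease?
Y increases

Taking the partial derivative:
∂Y/∂X = 39X^2

∂Y/∂X = 39X^2 > 0 (assuming positive values)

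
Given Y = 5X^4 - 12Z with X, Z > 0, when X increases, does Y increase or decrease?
Y increases

Taking the partial derivative:
∂Y/∂X = 20X^3

∂Y/∂X = 20X^3 > 0 (assuming positive values)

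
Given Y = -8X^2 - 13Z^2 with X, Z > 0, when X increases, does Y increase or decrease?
Y decreases

Taking the partial derivative:
∂Y/∂X = -16X

∂Y/∂X = -16X < 0 (assuming positive values)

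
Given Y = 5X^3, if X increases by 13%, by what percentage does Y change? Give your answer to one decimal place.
44.3%

For Y = 5X^3:
If X → X(1 + 0.13)
Then Y → Y · (1 + 0.13)^3
     ≈ Y · 1.4429

Percentage change = ((1 + 0.13)^3 − 1) × 100% ≈ 44.3%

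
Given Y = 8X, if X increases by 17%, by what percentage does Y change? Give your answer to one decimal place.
17.0%

For Y = 8X:
If X → X(1 + 0.17)
Then Y → Y · (1 + 0.17)^1
     = Y · 1.1700

Percentage change = ((1 + 0.17)^1 − 1) × 100% = 17.0%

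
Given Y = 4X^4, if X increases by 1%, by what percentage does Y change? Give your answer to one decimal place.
4.1%

For Y = 4X^4:
If X → X(1 + 0.01)
Then Y → Y · (1 + 0.01)^4
     ≈ Y · 1.0406

Percentage change = ((1 + 0.01)^4 − 1) × 100% ≈ 4.1%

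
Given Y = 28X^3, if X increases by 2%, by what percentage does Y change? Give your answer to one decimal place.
6.1%

For Y = 28X^3:
If X → X(1 + 0.02)
Then Y → Y · (1 + 0.02)^3
     ≈ Y · 1.0612

Percentage change = ((1 + 0.02)^3 − 1) × 100% ≈ 6.1%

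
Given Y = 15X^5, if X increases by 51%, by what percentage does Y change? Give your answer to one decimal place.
685.0%

For Y = 15X^5:
If X → X(1 + 0.51)
Then Y → Y · (1 + 0.51)^5
     ≈ Y · 7.8503

Percentage change = ((1 + 0.51)^5 − 1) × 100% ≈ 685.0%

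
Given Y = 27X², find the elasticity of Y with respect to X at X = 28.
Elasticity = 2

Elasticity = (dY/dX) · (X/Y)

dY/dX = 54·X
At X = 28: dY/dX = 1512, Y = 21168

Elasticity = 1512 · (28 / 21168) = 2

Interpretation: for a small percentage change in X, the percentage change in Y is approximately 2.00 times as large.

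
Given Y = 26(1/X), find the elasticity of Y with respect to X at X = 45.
Elasticity = -1

Elasticity = (dY/dX) · (X/Y)

dY/dX = -26/X²
At X = 45: dY/dX = -26/2025, Y = 26/45

Elasticity = (-26/2025) · (45 / (26/45)) = -1

Interpretation: for a small percentage change in X, the percentage change in Y is approximately -1.00 times as large.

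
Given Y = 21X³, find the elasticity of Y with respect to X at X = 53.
Elasticity = 3

Elasticity = (dY/dX) · (X/Y)

dY/dX = 63·X²
At X = 53: dY/dX = 176967, Y = 3126417

Elasticity = 176967 · (53 / 3126417) = 3

Interpretation: for a small percentage change in X, the percentage change in Y is approximately 3.00 times as large.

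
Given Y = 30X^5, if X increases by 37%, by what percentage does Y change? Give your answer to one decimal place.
382.6%

For Y = 30X^5:
If X → X(1 + 0.37)
Then Y → Y · (1 + 0.37)^5
     ≈ Y · 4.8262

Percentage change = ((1 + 0.37)^5 − 1) × 100% ≈ 382.6%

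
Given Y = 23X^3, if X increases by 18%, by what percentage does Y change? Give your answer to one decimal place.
64.3%

For Y = 23X^3:
If X → X(1 + 0.18)
Then Y → Y · (1 + 0.18)^3
     ≈ Y · 1.6430

Percentage change = ((1 + 0.18)^3 − 1) × 100% ≈ 64.3%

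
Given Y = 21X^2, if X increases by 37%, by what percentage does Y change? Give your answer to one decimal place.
87.7%

For Y = 21X^2:
If X → X(1 + 0.37)
Then Y → Y · (1 + 0.37)^2
     = Y · 1.8769

Percentage change = ((1 + 0.37)^2 − 1) × 100% ≈ 87.7%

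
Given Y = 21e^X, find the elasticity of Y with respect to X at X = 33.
Elasticity = 33

Elasticity = (dY/dX) · (X/Y)

dY/dX = 21·e^X
At X = 33: dY/dX = 21·e^33, Y = 21·e^33

Elasticity = (21·e^33) · (33 / (21·e^33)) = 33

Interpretation: for a small percentage change in X, the percentage change in Y is approximately 33.00 times as large.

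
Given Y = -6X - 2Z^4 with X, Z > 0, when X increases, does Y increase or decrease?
Y decreases

Taking the partial derivative:
∂Y/∂X = -6

∂Y/∂X = -6 < 0 (assuming positive values)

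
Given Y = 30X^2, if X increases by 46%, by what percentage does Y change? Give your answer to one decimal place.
113.2%

For Y = 30X^2:
If X → X(1 + 0.46)
Then Y → Y · (1 + 0.46)^2
     = Y · 2.1316

Percentage change = ((1 + 0.46)^2 − 1) × 100% ≈ 113.2%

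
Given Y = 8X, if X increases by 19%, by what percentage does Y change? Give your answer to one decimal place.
19.0%

For Y = 8X:
If X → X(1 + 0.19)
Then Y → Y · (1 + 0.19)^1
     = Y · 1.1900

Percentage change = ((1 + 0.19)^1 − 1) × 100% = 19.0%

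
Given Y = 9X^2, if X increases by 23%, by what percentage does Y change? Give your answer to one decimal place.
51.3%

For Y = 9X^2:
If X → X(1 + 0.23)
Then Y → Y · (1 + 0.23)^2
     = Y · 1.5129

Percentage change = ((1 + 0.23)^2 − 1) × 100% ≈ 51.3%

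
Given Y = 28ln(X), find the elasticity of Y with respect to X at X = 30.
Elasticity = 1/ln(30) ≈ 0.2940

Elasticity = (dY/dX) · (X/Y)

dY/dX = 28/X
At X = 30: dY/dX = 14/15, Y = 28·ln(30)

Elasticity = (14/15) · (30 / (28·ln(30))) = 1/ln(30) ≈ 0.2940

Interpretation: for a small percentage change in X, the percentage change in Y is approximately 0.29 times as large.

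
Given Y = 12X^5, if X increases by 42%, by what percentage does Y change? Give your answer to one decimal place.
477.4%

For Y = 12X^5:
If X → X(1 + 0.42)
Then Y → Y · (1 + 0.42)^5
     ≈ Y · 5.7735

Percentage change = ((1 + 0.42)^5 − 1) × 100% ≈ 477.4%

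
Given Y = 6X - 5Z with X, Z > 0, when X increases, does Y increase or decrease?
Y increases

Taking the partial derivative:
∂Y/∂X = 6

∂Y/∂X = 6 > 0 (assuming positive values)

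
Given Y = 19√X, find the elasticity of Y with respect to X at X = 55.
Elasticity = 1/2

Elasticity = (dY/dX) · (X/Y)

dY/dX = 19/(2·√X)
At X = 55: dY/dX = 19·√55/110, Y = 19·√55

Elasticity = (19·√55/110) · (55 / (19·√55)) = 1/2

Interpretation: for a small percentage change in X, the percentage change in Y is approximately 0.50 times as large.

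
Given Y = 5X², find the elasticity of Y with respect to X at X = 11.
Elasticity = 2

Elasticity = (dY/dX) · (X/Y)

dY/dX = 10·X
At X = 11: dY/dX = 110, Y = 605

Elasticity = 110 · (11 / 605) = 2

Interpretation: for a small percentage change in X, the percentage change in Y is approximately 2.00 times as large.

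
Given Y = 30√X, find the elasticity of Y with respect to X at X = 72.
Elasticity = 1/2

Elasticity = (dY/dX) · (X/Y)

dY/dX = 15/√X
At X = 72: dY/dX = 5·√2/4, Y = 180·√2

Elasticity = (5·√2/4) · (72 / (180·√2)) = 1/2

Interpretation: for a small percentage change in X, the percentage change in Y is approximately 0.50 times as large.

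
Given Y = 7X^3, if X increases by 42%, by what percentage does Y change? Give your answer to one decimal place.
186.3%

For Y = 7X^3:
If X → X(1 + 0.42)
Then Y → Y · (1 + 0.42)^3
     ≈ Y · 2.8633

Percentage change = ((1 + 0.42)^3 − 1) × 100% ≈ 186.3%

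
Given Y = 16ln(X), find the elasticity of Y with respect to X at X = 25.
Elasticity = 1/ln(25) ≈ 0.3107

Elasticity = (dY/dX) · (X/Y)

dY/dX = 16/X
At X = 25: dY/dX = 16/25, Y = 16·ln(25)

Elasticity = (16/25) · (25 / (16·ln(25))) = 1/ln(25) ≈ 0.3107

Interpretation: for a small percentage change in X, the percentage change in Y is approximately 0.31 times as large.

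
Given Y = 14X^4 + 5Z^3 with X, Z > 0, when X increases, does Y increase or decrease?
Y increases

Taking the partial derivative:
∂Y/∂X = 56X^3

∂Y/∂X = 56X^3 > 0 (assuming positive values)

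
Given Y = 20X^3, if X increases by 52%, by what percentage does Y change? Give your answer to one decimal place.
251.2%

For Y = 20X^3:
If X → X(1 + 0.52)
Then Y → Y · (1 + 0.52)^3
     ≈ Y · 3.5118

Percentage change = ((1 + 0.52)^3 − 1) × 100% ≈ 251.2%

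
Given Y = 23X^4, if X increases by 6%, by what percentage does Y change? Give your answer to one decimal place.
26.2%

For Y = 23X^4:
If X → X(1 + 0.06)
Then Y → Y · (1 + 0.06)^4
     ≈ Y · 1.2625

Percentage change = ((1 + 0.06)^4 − 1) × 100% ≈ 26.2%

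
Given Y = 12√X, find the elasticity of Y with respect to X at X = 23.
Elasticity = 1/2

Elasticity = (dY/dX) · (X/Y)

dY/dX = 6/√X
At X = 23: dY/dX = 6·√23/23, Y = 12·√23

Elasticity = (6·√23/23) · (23 / (12·√23)) = 1/2

Interpretation: for a small percentage change in X, the percentage change in Y is approximately 0.50 times as large.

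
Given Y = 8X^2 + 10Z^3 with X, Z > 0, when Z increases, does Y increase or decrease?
Y increases

Taking the partial derivative:
∂Y/∂Z = 30Z^2

∂Y/∂Z = 30Z^2 > 0 (assuming positive values)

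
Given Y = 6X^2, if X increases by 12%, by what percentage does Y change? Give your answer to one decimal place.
25.4%

For Y = 6X^2:
If X → X(1 + 0.12)
Then Y → Y · (1 + 0.12)^2
     = Y · 1.2544

Percentage change = ((1 + 0.12)^2 − 1) × 100% ≈ 25.4%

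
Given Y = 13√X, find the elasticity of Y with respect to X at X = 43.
Elasticity = 1/2

Elasticity = (dY/dX) · (X/Y)

dY/dX = 13/(2·√X)
At X = 43: dY/dX = 13·√43/86, Y = 13·√43

Elasticity = (13·√43/86) · (43 / (13·√43)) = 1/2

Interpretation: for a small percentage change in X, the percentage change in Y is approximately 0.50 times as large.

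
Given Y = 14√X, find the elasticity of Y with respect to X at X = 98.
Elasticity = 1/2

Elasticity = (dY/dX) · (X/Y)

dY/dX = 7/√X
At X = 98: dY/dX = √2/2, Y = 98·√2

Elasticity = (√2/2) · (98 / (98·√2)) = 1/2

Interpretation: for a small percentage change in X, the percentage change in Y is approximately 0.50 times as large.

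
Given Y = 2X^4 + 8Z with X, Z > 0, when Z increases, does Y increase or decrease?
Y increases

Taking the partial derivative:
∂Y/∂Z = 8

∂Y/∂Z = 8 > 0 (assuming positive values)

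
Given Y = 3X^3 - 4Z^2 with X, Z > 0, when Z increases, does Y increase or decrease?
Y decreases

Taking the partial derivative:
∂Y/∂Z = -8Z

∂Y/∂Z = -8Z < 0 (assuming positive values)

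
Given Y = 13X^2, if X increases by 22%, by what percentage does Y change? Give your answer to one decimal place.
48.8%

For Y = 13X^2:
If X → X(1 + 0.22)
Then Y → Y · (1 + 0.22)^2
     = Y · 1.4884

Percentage change = ((1 + 0.22)^2 − 1) × 100% ≈ 48.8%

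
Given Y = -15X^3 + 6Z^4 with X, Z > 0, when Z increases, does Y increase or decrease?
Y increases

Taking the partial derivative:
∂Y/∂Z = 24Z^3

∂Y/∂Z = 24Z^3 > 0 (assuming positive values)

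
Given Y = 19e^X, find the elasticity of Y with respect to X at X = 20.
Elasticity = 20

Elasticity = (dY/dX) · (X/Y)

dY/dX = 19·e^X
At X = 20: dY/dX = 19·e^20, Y = 19·e^20

Elasticity = (19·e^20) · (20 / (19·e^20)) = 20

Interpretation: for a small percentage change in X, the percentage change in Y is approximately 20.00 times as large.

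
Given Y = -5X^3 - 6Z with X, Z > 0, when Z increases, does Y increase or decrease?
Y decreases

Taking the partial derivative:
∂Y/∂Z = -6

∂Y/∂Z = -6 < 0 (assuming positive values)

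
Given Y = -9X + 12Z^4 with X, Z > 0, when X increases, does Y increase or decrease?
Y decreases

Taking the partial derivative:
∂Y/∂X = -9

∂Y/∂X = -9 < 0 (assuming positive values)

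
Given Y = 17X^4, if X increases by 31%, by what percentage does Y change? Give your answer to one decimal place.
194.5%

For Y = 17X^4:
If X → X(1 + 0.31)
Then Y → Y · (1 + 0.31)^4
     ≈ Y · 2.9450

Percentage change = ((1 + 0.31)^4 − 1) × 100% ≈ 194.5%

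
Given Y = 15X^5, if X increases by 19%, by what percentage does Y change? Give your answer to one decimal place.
138.6%

For Y = 15X^5:
If X → X(1 + 0.19)
Then Y → Y · (1 + 0.19)^5
     ≈ Y · 2.3864

Percentage change = ((1 + 0.19)^5 − 1) × 100% ≈ 138.6%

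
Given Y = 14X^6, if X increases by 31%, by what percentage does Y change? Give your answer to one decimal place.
405.4%

For Y = 14X^6:
If X → X(1 + 0.31)
Then Y → Y · (1 + 0.31)^6
     ≈ Y · 5.0539

Percentage change = ((1 + 0.31)^6 − 1) × 100% ≈ 405.4%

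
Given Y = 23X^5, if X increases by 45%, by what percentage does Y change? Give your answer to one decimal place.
541.0%

For Y = 23X^5:
If X → X(1 + 0.45)
Then Y → Y · (1 + 0.45)^5
     ≈ Y · 6.4097

Percentage change = ((1 + 0.45)^5 − 1) × 100% ≈ 541.0%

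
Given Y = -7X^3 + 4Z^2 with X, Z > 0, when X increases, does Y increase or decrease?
Y decreases

Taking the partial derivative:
∂Y/∂X = -21X^2

∂Y/∂X = -21X^2 < 0 (assuming positive values)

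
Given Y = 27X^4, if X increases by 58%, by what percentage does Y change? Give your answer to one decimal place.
523.2%

For Y = 27X^4:
If X → X(1 + 0.58)
Then Y → Y · (1 + 0.58)^4
     ≈ Y · 6.2320

Percentage change = ((1 + 0.58)^4 − 1) × 100% ≈ 523.2%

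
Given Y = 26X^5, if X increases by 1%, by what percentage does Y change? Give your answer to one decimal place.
5.1%

For Y = 26X^5:
If X → X(1 + 0.01)
Then Y → Y · (1 + 0.01)^5
     ≈ Y · 1.0510

Percentage change = ((1 + 0.01)^5 − 1) × 100% ≈ 5.1%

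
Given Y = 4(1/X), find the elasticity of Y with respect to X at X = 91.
Elasticity = -1

Elasticity = (dY/dX) · (X/Y)

dY/dX = -4/X²
At X = 91: dY/dX = -4/8281, Y = 4/91

Elasticity = (-4/8281) · (91 / (4/91)) = -1

Interpretation: for a small percentage change in X, the percentage change in Y is approximately -1.00 times as large.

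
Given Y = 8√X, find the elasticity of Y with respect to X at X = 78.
Elasticity = 1/2

Elasticity = (dY/dX) · (X/Y)

dY/dX = 4/√X
At X = 78: dY/dX = 2·√78/39, Y = 8·√78

Elasticity = (2·√78/39) · (78 / (8·√78)) = 1/2

Interpretation: for a small percentage change in X, the percentage change in Y is approximately 0.50 times as large.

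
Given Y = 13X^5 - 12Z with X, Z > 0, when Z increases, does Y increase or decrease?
Y decreases

Taking the partial derivative:
∂Y/∂Z = -12

∂Y/∂Z = -12 < 0 (assuming positive values)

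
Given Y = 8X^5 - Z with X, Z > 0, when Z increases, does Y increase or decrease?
Y decreases

Taking the partial derivative:
∂Y/∂Z = -1

∂Y/∂Z = -1 < 0 (assuming positive values)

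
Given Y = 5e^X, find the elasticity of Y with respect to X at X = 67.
Elasticity = 67

Elasticity = (dY/dX) · (X/Y)

dY/dX = 5·e^X
At X = 67: dY/dX = 5·e^67, Y = 5·e^67

Elasticity = (5·e^67) · (67 / (5·e^67)) = 67

Interpretation: for a small percentage change in X, the percentage change in Y is approximately 67.00 times as large.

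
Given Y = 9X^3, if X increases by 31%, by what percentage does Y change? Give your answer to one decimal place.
124.8%

For Y = 9X^3:
If X → X(1 + 0.31)
Then Y → Y · (1 + 0.31)^3
     ≈ Y · 2.2481

Percentage change = ((1 + 0.31)^3 − 1) × 100% ≈ 124.8%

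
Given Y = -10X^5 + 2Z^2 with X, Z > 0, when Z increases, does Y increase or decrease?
Y increases

Taking the partial derivative:
∂Y/∂Z = 4Z

∂Y/∂Z = 4Z > 0 (assuming positive values)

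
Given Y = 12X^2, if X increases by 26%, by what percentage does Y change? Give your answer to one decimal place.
58.8%

For Y = 12X^2:
If X → X(1 + 0.26)
Then Y → Y · (1 + 0.26)^2
     = Y · 1.5876

Percentage change = ((1 + 0.26)^2 − 1) × 100% ≈ 58.8%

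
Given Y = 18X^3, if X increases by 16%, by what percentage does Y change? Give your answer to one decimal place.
56.1%

For Y = 18X^3:
If X → X(1 + 0.16)
Then Y → Y · (1 + 0.16)^3
     ≈ Y · 1.5609

Percentage change = ((1 + 0.16)^3 − 1) × 100% ≈ 56.1%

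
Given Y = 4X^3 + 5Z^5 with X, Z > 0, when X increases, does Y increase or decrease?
Y increases

Taking the partial derivative:
∂Y/∂X = 12X^2

∂Y/∂X = 12X^2 > 0 (assuming positive values)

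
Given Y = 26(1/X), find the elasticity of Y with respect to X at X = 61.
Elasticity = -1

Elasticity = (dY/dX) · (X/Y)

dY/dX = -26/X²
At X = 61: dY/dX = -26/3721, Y = 26/61

Elasticity = (-26/3721) · (61 / (26/61)) = -1

Interpretation: for a small percentage change in X, the percentage change in Y is approximately -1.00 times as large.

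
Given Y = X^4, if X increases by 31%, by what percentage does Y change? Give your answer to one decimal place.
194.5%

For Y = X^4:
If X → X(1 + 0.31)
Then Y → Y · (1 + 0.31)^4
     ≈ Y · 2.9450

Percentage change = ((1 + 0.31)^4 − 1) × 100% ≈ 194.5%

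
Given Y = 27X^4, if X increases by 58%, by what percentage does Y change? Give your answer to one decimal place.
523.2%

For Y = 27X^4:
If X → X(1 + 0.58)
Then Y → Y · (1 + 0.58)^4
     ≈ Y · 6.2320

Percentage change = ((1 + 0.58)^4 − 1) × 100% ≈ 523.2%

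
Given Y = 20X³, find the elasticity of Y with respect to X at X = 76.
Elasticity = 3

Elasticity = (dY/dX) · (X/Y)

dY/dX = 60·X²
At X = 76: dY/dX = 346560, Y = 8779520

Elasticity = 346560 · (76 / 8779520) = 3

Interpretation: for a small percentage change in X, the percentage change in Y is approximately 3.00 times as large.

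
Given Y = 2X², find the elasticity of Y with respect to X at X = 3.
Elasticity = 2

Elasticity = (dY/dX) · (X/Y)

dY/dX = 4·X
At X = 3: dY/dX = 12, Y = 18

Elasticity = 12 · (3 / 18) = 2

Interpretation: for a small percentage change in X, the percentage change in Y is approximately 2.00 times as large.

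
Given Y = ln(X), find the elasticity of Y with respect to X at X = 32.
Elasticity = 1/ln(32) ≈ 0.2885

Elasticity = (dY/dX) · (X/Y)

dY/dX = 1/X
At X = 32: dY/dX = 1/32, Y = ln(32)

Elasticity = (1/32) · (32 / (ln(32))) = 1/ln(32) ≈ 0.2885

Interpretation: for a small percentage change in X, the percentage change in Y is approximately 0.29 times as large.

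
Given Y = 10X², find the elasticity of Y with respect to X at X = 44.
Elasticity = 2

Elasticity = (dY/dX) · (X/Y)

dY/dX = 20·X
At X = 44: dY/dX = 880, Y = 19360

Elasticity = 880 · (44 / 19360) = 2

Interpretation: for a small percentage change in X, the percentage change in Y is approximately 2.00 times as large.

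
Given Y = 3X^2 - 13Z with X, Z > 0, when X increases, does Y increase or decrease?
Y increases

Taking the partial derivative:
∂Y/∂X = 6X

∂Y/∂X = 6X > 0 (assuming positive values)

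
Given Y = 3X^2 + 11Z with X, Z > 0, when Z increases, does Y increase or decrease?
Y increases

Taking the partial derivative:
∂Y/∂Z = 11

∂Y/∂Z = 11 > 0 (assuming positive values)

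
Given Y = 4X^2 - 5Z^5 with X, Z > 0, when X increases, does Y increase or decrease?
Y increases

Taking the partial derivative:
∂Y/∂X = 8X

∂Y/∂X = 8X > 0 (assuming positive values)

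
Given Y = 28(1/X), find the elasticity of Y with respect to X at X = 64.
Elasticity = -1

Elasticity = (dY/dX) · (X/Y)

dY/dX = -28/X²
At X = 64: dY/dX = -7/1024, Y = 7/16

Elasticity = (-7/1024) · (64 / (7/16)) = -1

Interpretation: for a small percentage change in X, the percentage change in Y is approximately -1.00 times as large.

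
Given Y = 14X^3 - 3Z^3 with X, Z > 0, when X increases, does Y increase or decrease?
Y increases

Taking the partial derivative:
∂Y/∂X = 42X^2

∂Y/∂X = 42X^2 > 0 (assuming positive values)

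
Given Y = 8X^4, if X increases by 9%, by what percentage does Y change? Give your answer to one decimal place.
41.2%

For Y = 8X^4:
If X → X(1 + 0.09)
Then Y → Y · (1 + 0.09)^4
     ≈ Y · 1.4116

Percentage change = ((1 + 0.09)^4 − 1) × 100% ≈ 41.2%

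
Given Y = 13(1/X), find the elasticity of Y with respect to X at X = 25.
Elasticity = -1

Elasticity = (dY/dX) · (X/Y)

dY/dX = -13/X²
At X = 25: dY/dX = -13/625, Y = 13/25

Elasticity = (-13/625) · (25 / (13/25)) = -1

Interpretation: for a small percentage change in X, the percentage change in Y is approximately -1.00 times as large.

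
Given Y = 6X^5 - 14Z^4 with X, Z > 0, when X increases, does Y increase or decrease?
Y increases

Taking the partial derivative:
∂Y/∂X = 30X^4

∂Y/∂X = 30X^4 > 0 (assuming positive values)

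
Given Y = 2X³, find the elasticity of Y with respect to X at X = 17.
Elasticity = 3

Elasticity = (dY/dX) · (X/Y)

dY/dX = 6·X²
At X = 17: dY/dX = 1734, Y = 9826

Elasticity = 1734 · (17 / 9826) = 3

Interpretation: for a small percentage change in X, the percentage change in Y is approximately 3.00 times as large.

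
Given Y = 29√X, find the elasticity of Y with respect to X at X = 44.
Elasticity = 1/2

Elasticity = (dY/dX) · (X/Y)

dY/dX = 29/(2·√X)
At X = 44: dY/dX = 29·√11/44, Y = 58·√11

Elasticity = (29·√11/44) · (44 / (58·√11)) = 1/2

Interpretation: for a small percentage change in X, the percentage change in Y is approximately 0.50 times as large.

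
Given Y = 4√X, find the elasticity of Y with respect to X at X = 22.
Elasticity = 1/2

Elasticity = (dY/dX) · (X/Y)

dY/dX = 2/√X
At X = 22: dY/dX = √22/11, Y = 4·√22

Elasticity = (√22/11) · (22 / (4·√22)) = 1/2

Interpretation: for a small percentage change in X, the percentage change in Y is approximately 0.50 times as large.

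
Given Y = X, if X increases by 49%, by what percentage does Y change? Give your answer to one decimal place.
49.0%

For Y = X:
If X → X(1 + 0.49)
Then Y → Y · (1 + 0.49)^1
     = Y · 1.4900

Percentage change = ((1 + 0.49)^1 − 1) × 100% = 49.0%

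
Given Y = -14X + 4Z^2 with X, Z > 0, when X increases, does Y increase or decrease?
Y decreases

Taking the partial derivative:
∂Y/∂X = -14

∂Y/∂X = -14 < 0 (assuming positive values)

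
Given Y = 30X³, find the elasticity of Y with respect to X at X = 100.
Elasticity = 3

Elasticity = (dY/dX) · (X/Y)

dY/dX = 90·X²
At X = 100: dY/dX = 900000, Y = 30000000

Elasticity = 900000 · (100 / 30000000) = 3

Interpretation: for a small percentage change in X, the percentage change in Y is approximately 3.00 times as large.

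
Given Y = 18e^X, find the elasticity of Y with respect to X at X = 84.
Elasticity = 84

Elasticity = (dY/dX) · (X/Y)

dY/dX = 18·e^X
At X = 84: dY/dX = 18·e^84, Y = 18·e^84

Elasticity = (18·e^84) · (84 / (18·e^84)) = 84

Interpretation: for a small percentage change in X, the percentage change in Y is approximately 84.00 times as large.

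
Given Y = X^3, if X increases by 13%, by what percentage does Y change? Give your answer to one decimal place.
44.3%

For Y = X^3:
If X → X(1 + 0.13)
Then Y → Y · (1 + 0.13)^3
     ≈ Y · 1.4429

Percentage change = ((1 + 0.13)^3 − 1) × 100% ≈ 44.3%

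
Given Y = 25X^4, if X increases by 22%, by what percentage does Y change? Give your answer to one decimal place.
121.5%

For Y = 25X^4:
If X → X(1 + 0.22)
Then Y → Y · (1 + 0.22)^4
     ≈ Y · 2.2153

Percentage change = ((1 + 0.22)^4 − 1) × 100% ≈ 121.5%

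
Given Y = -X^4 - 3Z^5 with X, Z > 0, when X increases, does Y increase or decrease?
Y decreases

Taking the partial derivative:
∂Y/∂X = -4X^3

∂Y/∂X = -4X^3 < 0 (assuming positive values)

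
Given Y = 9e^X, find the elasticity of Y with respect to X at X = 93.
Elasticity = 93

Elasticity = (dY/dX) · (X/Y)

dY/dX = 9·e^X
At X = 93: dY/dX = 9·e^93, Y = 9·e^93

Elasticity = (9·e^93) · (93 / (9·e^93)) = 93

Interpretation: for a small percentage change in X, the percentage change in Y is approximately 93.00 times as large.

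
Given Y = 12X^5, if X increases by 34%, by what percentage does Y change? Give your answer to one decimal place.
332.0%

For Y = 12X^5:
If X → X(1 + 0.34)
Then Y → Y · (1 + 0.34)^5
     ≈ Y · 4.3204

Percentage change = ((1 + 0.34)^5 − 1) × 100% ≈ 332.0%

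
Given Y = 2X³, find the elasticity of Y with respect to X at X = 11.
Elasticity = 3

Elasticity = (dY/dX) · (X/Y)

dY/dX = 6·X²
At X = 11: dY/dX = 726, Y = 2662

Elasticity = 726 · (11 / 2662) = 3

Interpretation: for a small percentage change in X, the percentage change in Y is approximately 3.00 times as large.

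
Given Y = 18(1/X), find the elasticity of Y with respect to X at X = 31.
Elasticity = -1

Elasticity = (dY/dX) · (X/Y)

dY/dX = -18/X²
At X = 31: dY/dX = -18/961, Y = 18/31

Elasticity = (-18/961) · (31 / (18/31)) = -1

Interpretation: for a small percentage change in X, the percentage change in Y is approximately -1.00 times as large.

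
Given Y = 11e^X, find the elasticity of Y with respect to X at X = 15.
Elasticity = 15

Elasticity = (dY/dX) · (X/Y)

dY/dX = 11·e^X
At X = 15: dY/dX = 11·e^15, Y = 11·e^15

Elasticity = (11·e^15) · (15 / (11·e^15)) = 15

Interpretation: for a small percentage change in X, the percentage change in Y is approximately 15.00 times as large.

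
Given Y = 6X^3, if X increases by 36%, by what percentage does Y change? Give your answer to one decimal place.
151.5%

For Y = 6X^3:
If X → X(1 + 0.36)
Then Y → Y · (1 + 0.36)^3
     ≈ Y · 2.5155

Percentage change = ((1 + 0.36)^3 − 1) × 100% ≈ 151.5%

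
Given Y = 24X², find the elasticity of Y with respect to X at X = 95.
Elasticity = 2

Elasticity = (dY/dX) · (X/Y)

dY/dX = 48·X
At X = 95: dY/dX = 4560, Y = 216600

Elasticity = 4560 · (95 / 216600) = 2

Interpretation: for a small percentage change in X, the percentage change in Y is approximately 2.00 times as large.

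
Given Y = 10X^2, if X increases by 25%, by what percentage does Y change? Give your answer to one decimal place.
56.3%

For Y = 10X^2:
If X → X(1 + 0.25)
Then Y → Y · (1 + 0.25)^2
     = Y · 1.5625

Percentage change = ((1 + 0.25)^2 − 1) × 100% ≈ 56.3%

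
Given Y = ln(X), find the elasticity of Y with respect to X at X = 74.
Elasticity = 1/ln(74) ≈ 0.2323

Elasticity = (dY/dX) · (X/Y)

dY/dX = 1/X
At X = 74: dY/dX = 1/74, Y = ln(74)

Elasticity = (1/74) · (74 / (ln(74))) = 1/ln(74) ≈ 0.2323

Interpretation: for a small percentage change in X, the percentage change in Y is approximately 0.23 times as large.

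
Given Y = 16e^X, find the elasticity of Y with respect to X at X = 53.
Elasticity = 53

Elasticity = (dY/dX) · (X/Y)

dY/dX = 16·e^X
At X = 53: dY/dX = 16·e^53, Y = 16·e^53

Elasticity = (16·e^53) · (53 / (16·e^53)) = 53

Interpretation: for a small percentage change in X, the percentage change in Y is approximately 53.00 times as large.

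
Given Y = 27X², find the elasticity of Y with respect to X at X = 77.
Elasticity = 2

Elasticity = (dY/dX) · (X/Y)

dY/dX = 54·X
At X = 77: dY/dX = 4158, Y = 160083

Elasticity = 4158 · (77 / 160083) = 2

Interpretation: for a small percentage change in X, the percentage change in Y is approximately 2.00 times as large.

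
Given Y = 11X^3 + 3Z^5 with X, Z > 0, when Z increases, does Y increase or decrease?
Y increases

Taking the partial derivative:
∂Y/∂Z = 15Z^4

∂Y/∂Z = 15Z^4 > 0 (assuming positive values)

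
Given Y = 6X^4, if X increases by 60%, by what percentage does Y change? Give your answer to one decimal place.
555.4%

For Y = 6X^4:
If X → X(1 + 0.6)
Then Y → Y · (1 + 0.6)^4
     = Y · 6.5536

Percentage change = ((1 + 0.6)^4 − 1) × 100% ≈ 555.4%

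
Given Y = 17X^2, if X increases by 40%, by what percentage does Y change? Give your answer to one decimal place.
96.0%

For Y = 17X^2:
If X → X(1 + 0.4)
Then Y → Y · (1 + 0.4)^2
     = Y · 1.9600

Percentage change = ((1 + 0.4)^2 − 1) × 100% = 96.0%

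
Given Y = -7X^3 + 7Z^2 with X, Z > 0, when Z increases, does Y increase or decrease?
Y increases

Taking the partial derivative:
∂Y/∂Z = 14Z

∂Y/∂Z = 14Z > 0 (assuming positive values)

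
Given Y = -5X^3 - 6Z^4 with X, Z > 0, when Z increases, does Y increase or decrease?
Y decreases

Taking the partial derivative:
∂Y/∂Z = -24Z^3

∂Y/∂Z = -24Z^3 < 0 (assuming positive values)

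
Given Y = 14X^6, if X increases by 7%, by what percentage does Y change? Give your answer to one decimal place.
50.1%

For Y = 14X^6:
If X → X(1 + 0.07)
Then Y → Y · (1 + 0.07)^6
     ≈ Y · 1.5007

Percentage change = ((1 + 0.07)^6 − 1) × 100% ≈ 50.1%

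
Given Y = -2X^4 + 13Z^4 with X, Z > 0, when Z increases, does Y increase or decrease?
Y increases

Taking the partial derivative:
∂Y/∂Z = 52Z^3

∂Y/∂Z = 52Z^3 > 0 (assuming positive values)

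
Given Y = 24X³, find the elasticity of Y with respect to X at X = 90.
Elasticity = 3

Elasticity = (dY/dX) · (X/Y)

dY/dX = 72·X²
At X = 90: dY/dX = 583200, Y = 17496000

Elasticity = 583200 · (90 / 17496000) = 3

Interpretation: for a small percentage change in X, the percentage change in Y is approximately 3.00 times as large.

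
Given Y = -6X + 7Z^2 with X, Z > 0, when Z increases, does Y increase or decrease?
Y increases

Taking the partial derivative:
∂Y/∂Z = 14Z

∂Y/∂Z = 14Z > 0 (assuming positive values)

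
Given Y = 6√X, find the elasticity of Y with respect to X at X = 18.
Elasticity = 1/2

Elasticity = (dY/dX) · (X/Y)

dY/dX = 3/√X
At X = 18: dY/dX = √2/2, Y = 18·√2

Elasticity = (√2/2) · (18 / (18·√2)) = 1/2

Interpretation: for a small percentage change in X, the percentage change in Y is approximately 0.50 times as large.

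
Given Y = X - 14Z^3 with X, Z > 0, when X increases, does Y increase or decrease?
Y increases

Taking the partial derivative:
∂Y/∂X = 1

∂Y/∂X = 1 > 0 (assuming positive values)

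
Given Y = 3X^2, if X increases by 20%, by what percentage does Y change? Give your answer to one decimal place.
44.0%

For Y = 3X^2:
If X → X(1 + 0.2)
Then Y → Y · (1 + 0.2)^2
     = Y · 1.4400

Percentage change = ((1 + 0.2)^2 − 1) × 100% = 44.0%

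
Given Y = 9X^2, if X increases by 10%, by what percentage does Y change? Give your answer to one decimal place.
21.0%

For Y = 9X^2:
If X → X(1 + 0.1)
Then Y → Y · (1 + 0.1)^2
     = Y · 1.2100

Percentage change = ((1 + 0.1)^2 − 1) × 100% = 21.0%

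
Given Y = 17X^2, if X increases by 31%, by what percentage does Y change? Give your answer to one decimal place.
71.6%

For Y = 17X^2:
If X → X(1 + 0.31)
Then Y → Y · (1 + 0.31)^2
     = Y · 1.7161

Percentage change = ((1 + 0.31)^2 − 1) × 100% ≈ 71.6%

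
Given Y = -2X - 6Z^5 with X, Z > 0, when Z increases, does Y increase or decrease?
Y decreases

Taking the partial derivative:
∂Y/∂Z = -30Z^4

∂Y/∂Z = -30Z^4 < 0 (assuming positive values)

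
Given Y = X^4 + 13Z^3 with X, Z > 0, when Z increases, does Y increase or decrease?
Y increases

Taking the partial derivative:
∂Y/∂Z = 39Z^2

∂Y/∂Z = 39Z^2 > 0 (assuming positive values)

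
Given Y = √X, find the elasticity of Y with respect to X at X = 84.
Elasticity = 1/2

Elasticity = (dY/dX) · (X/Y)

dY/dX = 1/(2·√X)
At X = 84: dY/dX = √21/84, Y = 2·√21

Elasticity = (√21/84) · (84 / (2·√21)) = 1/2

Interpretation: for a small percentage change in X, the percentage change in Y is approximately 0.50 times as large.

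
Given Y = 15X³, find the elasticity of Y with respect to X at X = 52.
Elasticity = 3

Elasticity = (dY/dX) · (X/Y)

dY/dX = 45·X²
At X = 52: dY/dX = 121680, Y = 2109120

Elasticity = 121680 · (52 / 2109120) = 3

Interpretation: for a small percentage change in X, the percentage change in Y is approximately 3.00 times as large.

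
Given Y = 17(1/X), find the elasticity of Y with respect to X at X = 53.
Elasticity = -1

Elasticity = (dY/dX) · (X/Y)

dY/dX = -17/X²
At X = 53: dY/dX = -17/2809, Y = 17/53

Elasticity = (-17/2809) · (53 / (17/53)) = -1

Interpretation: for a small percentage change in X, the percentage change in Y is approximately -1.00 times as large.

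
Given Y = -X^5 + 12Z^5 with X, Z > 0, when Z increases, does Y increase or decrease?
Y increases

Taking the partial derivative:
∂Y/∂Z = 60Z^4

∂Y/∂Z = 60Z^4 > 0 (assuming positive values)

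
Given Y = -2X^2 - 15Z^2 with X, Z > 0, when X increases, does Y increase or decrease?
Y decreases

Taking the partial derivative:
∂Y/∂X = -4X

∂Y/∂X = -4X < 0 (assuming positive values)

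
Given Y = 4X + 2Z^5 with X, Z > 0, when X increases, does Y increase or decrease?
Y increases

Taking the partial derivative:
∂Y/∂X = 4

∂Y/∂X = 4 > 0 (assuming positive values)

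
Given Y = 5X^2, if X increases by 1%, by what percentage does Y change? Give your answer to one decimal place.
2.0%

For Y = 5X^2:
If X → X(1 + 0.01)
Then Y → Y · (1 + 0.01)^2
     = Y · 1.0201

Percentage change = ((1 + 0.01)^2 − 1) × 100% ≈ 2.0%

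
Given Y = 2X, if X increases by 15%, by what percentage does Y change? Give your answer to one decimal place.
15.0%

For Y = 2X:
If X → X(1 + 0.15)
Then Y → Y · (1 + 0.15)^1
     = Y · 1.1500

Percentage change = ((1 + 0.15)^1 − 1) × 100% = 15.0%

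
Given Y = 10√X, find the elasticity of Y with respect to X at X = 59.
Elasticity = 1/2

Elasticity = (dY/dX) · (X/Y)

dY/dX = 5/√X
At X = 59: dY/dX = 5·√59/59, Y = 10·√59

Elasticity = (5·√59/59) · (59 / (10·√59)) = 1/2

Interpretation: for a small percentage change in X, the percentage change in Y is approximately 0.50 times as large.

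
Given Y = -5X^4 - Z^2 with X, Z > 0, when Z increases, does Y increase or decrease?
Y decreases

Taking the partial derivative:
∂Y/∂Z = -2Z

∂Y/∂Z = -2Z < 0 (assuming positive values)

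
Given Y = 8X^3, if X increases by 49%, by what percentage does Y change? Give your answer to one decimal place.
230.8%

For Y = 8X^3:
If X → X(1 + 0.49)
Then Y → Y · (1 + 0.49)^3
     ≈ Y · 3.3079

Percentage change = ((1 + 0.49)^3 − 1) × 100% ≈ 230.8%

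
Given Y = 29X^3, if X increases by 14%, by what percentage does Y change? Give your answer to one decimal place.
48.2%

For Y = 29X^3:
If X → X(1 + 0.14)
Then Y → Y · (1 + 0.14)^3
     ≈ Y · 1.4815

Percentage change = ((1 + 0.14)^3 − 1) × 100% ≈ 48.2%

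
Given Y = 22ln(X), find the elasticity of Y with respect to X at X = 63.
Elasticity = 1/ln(63) ≈ 0.2414

Elasticity = (dY/dX) · (X/Y)

dY/dX = 22/X
At X = 63: dY/dX = 22/63, Y = 22·ln(63)

Elasticity = (22/63) · (63 / (22·ln(63))) = 1/ln(63) ≈ 0.2414

Interpretation: for a small percentage change in X, the percentage change in Y is approximately 0.24 times as large.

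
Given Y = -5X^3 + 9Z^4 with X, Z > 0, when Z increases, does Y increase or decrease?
Y increases

Taking the partial derivative:
∂Y/∂Z = 36Z^3

∂Y/∂Z = 36Z^3 > 0 (assuming positive values)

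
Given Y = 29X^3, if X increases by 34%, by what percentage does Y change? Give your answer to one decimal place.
140.6%

For Y = 29X^3:
If X → X(1 + 0.34)
Then Y → Y · (1 + 0.34)^3
     ≈ Y · 2.4061

Percentage change = ((1 + 0.34)^3 − 1) × 100% ≈ 140.6%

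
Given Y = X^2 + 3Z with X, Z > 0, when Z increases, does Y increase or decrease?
Y increases

Taking the partial derivative:
∂Y/∂Z = 3

∂Y/∂Z = 3 > 0 (assuming positive values)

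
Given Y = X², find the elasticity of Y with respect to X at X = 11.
Elasticity = 2

Elasticity = (dY/dX) · (X/Y)

dY/dX = 2·X
At X = 11: dY/dX = 22, Y = 121

Elasticity = 22 · (11 / 121) = 2

Interpretation: for a small percentage change in X, the percentage change in Y is approximately 2.00 times as large.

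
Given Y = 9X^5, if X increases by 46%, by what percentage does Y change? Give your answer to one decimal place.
563.4%

For Y = 9X^5:
If X → X(1 + 0.46)
Then Y → Y · (1 + 0.46)^5
     ≈ Y · 6.6338

Percentage change = ((1 + 0.46)^5 − 1) × 100% ≈ 563.4%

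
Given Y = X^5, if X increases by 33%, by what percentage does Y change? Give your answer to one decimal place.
316.2%

For Y = X^5:
If X → X(1 + 0.33)
Then Y → Y · (1 + 0.33)^5
     ≈ Y · 4.1616

Percentage change = ((1 + 0.33)^5 − 1) × 100% ≈ 316.2%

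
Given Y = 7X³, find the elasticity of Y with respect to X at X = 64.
Elasticity = 3

Elasticity = (dY/dX) · (X/Y)

dY/dX = 21·X²
At X = 64: dY/dX = 86016, Y = 1835008

Elasticity = 86016 · (64 / 1835008) = 3

Interpretation: for a small percentage change in X, the percentage change in Y is approximately 3.00 times as large.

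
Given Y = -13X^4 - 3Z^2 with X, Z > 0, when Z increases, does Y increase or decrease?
Y decreases

Taking the partial derivative:
∂Y/∂Z = -6Z

∂Y/∂Z = -6Z < 0 (assuming positive values)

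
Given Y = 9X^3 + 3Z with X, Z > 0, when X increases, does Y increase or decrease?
Y increases

Taking the partial derivative:
∂Y/∂X = 27X^2

∂Y/∂X = 27X^2 > 0 (assuming positive values)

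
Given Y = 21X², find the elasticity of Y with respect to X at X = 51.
Elasticity = 2

Elasticity = (dY/dX) · (X/Y)

dY/dX = 42·X
At X = 51: dY/dX = 2142, Y = 54621

Elasticity = 2142 · (51 / 54621) = 2

Interpretation: for a small percentage change in X, the percentage change in Y is approximately 2.00 times as large.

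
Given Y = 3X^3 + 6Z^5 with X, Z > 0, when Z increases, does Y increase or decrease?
Y increases

Taking the partial derivative:
∂Y/∂Z = 30Z^4

∂Y/∂Z = 30Z^4 > 0 (assuming positive values)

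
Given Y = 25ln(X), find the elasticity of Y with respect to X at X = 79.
Elasticity = 1/ln(79) ≈ 0.2289

Elasticity = (dY/dX) · (X/Y)

dY/dX = 25/X
At X = 79: dY/dX = 25/79, Y = 25·ln(79)

Elasticity = (25/79) · (79 / (25·ln(79))) = 1/ln(79) ≈ 0.2289

Interpretation: for a small percentage change in X, the percentage change in Y is approximately 0.23 times as large.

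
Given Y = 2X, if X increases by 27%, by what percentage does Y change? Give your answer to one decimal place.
27.0%

For Y = 2X:
If X → X(1 + 0.27)
Then Y → Y · (1 + 0.27)^1
     = Y · 1.2700

Percentage change = ((1 + 0.27)^1 − 1) × 100% = 27.0%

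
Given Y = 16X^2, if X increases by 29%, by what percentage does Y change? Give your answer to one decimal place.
66.4%

For Y = 16X^2:
If X → X(1 + 0.29)
Then Y → Y · (1 + 0.29)^2
     = Y · 1.6641

Percentage change = ((1 + 0.29)^2 − 1) × 100% ≈ 66.4%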